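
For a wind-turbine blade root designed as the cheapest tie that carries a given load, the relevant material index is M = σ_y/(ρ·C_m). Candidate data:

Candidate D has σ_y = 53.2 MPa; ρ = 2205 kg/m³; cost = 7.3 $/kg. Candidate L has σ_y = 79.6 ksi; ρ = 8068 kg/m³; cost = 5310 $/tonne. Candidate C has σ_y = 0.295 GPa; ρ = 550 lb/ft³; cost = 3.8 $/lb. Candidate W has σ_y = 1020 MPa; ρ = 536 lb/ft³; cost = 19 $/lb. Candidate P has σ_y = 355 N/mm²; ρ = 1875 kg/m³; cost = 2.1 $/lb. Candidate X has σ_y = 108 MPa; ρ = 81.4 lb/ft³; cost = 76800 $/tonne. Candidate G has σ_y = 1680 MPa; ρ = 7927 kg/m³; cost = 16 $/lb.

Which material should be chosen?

Putting every candidate on a common basis:
  candidate D: σ_y = 53.20 MPa, ρ = 2205 kg/m³, cost = 7.300 $/kg
  candidate L: σ_y = 548.8 MPa, ρ = 8068 kg/m³, cost = 5.310 $/kg
  candidate C: σ_y = 295.0 MPa, ρ = 8810 kg/m³, cost = 8.377 $/kg
  candidate W: σ_y = 1020 MPa, ρ = 8586 kg/m³, cost = 41.89 $/kg
  candidate P: σ_y = 355.0 MPa, ρ = 1875 kg/m³, cost = 4.630 $/kg
  candidate X: σ_y = 108.0 MPa, ρ = 1304 kg/m³, cost = 76.80 $/kg
  candidate G: σ_y = 1680 MPa, ρ = 7927 kg/m³, cost = 35.27 $/kg
  candidate P: M = 40.9 kN·m per $
  candidate L: M = 12.8 kN·m per $
  candidate G: M = 6.01 kN·m per $
  candidate C: M = 4.00 kN·m per $
  candidate D: M = 3.31 kN·m per $
  candidate W: M = 2.84 kN·m per $
  candidate X: M = 1.08 kN·m per $
The maximum is for candidate P.

candidate P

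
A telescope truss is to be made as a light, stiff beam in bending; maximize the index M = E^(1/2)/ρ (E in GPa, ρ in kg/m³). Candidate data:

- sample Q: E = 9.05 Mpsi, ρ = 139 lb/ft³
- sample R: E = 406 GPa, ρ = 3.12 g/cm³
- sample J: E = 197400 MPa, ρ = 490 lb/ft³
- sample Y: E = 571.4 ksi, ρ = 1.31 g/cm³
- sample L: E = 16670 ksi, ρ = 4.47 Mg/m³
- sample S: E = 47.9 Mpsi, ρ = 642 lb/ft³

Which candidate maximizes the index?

Normalizing units and computing the index:
  sample Q: E = 62.40 GPa, ρ = 2227 kg/m³
  sample R: E = 406.0 GPa, ρ = 3120 kg/m³
  sample J: E = 197.4 GPa, ρ = 7849 kg/m³
  sample Y: E = 3.940 GPa, ρ = 1310 kg/m³
  sample L: E = 114.9 GPa, ρ = 4470 kg/m³
  sample S: E = 330.3 GPa, ρ = 10280 kg/m³
  sample R: M = 6.46×10⁻³
  sample Q: M = 3.55×10⁻³
  sample L: M = 2.40×10⁻³
  sample J: M = 1.79×10⁻³
  sample S: M = 1.77×10⁻³
  sample Y: M = 1.52×10⁻³
Sample R ranks first.

sample R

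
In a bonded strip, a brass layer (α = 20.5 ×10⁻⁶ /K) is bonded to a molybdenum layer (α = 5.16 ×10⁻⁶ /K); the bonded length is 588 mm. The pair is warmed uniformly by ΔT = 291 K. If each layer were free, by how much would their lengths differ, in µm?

2620 µm

Δα = |20.5 − 5.16|×10⁻⁶/K = 15.3×10⁻⁶/K.
ΔL_mismatch = Δα·L·ΔT = 15.3×10⁻⁶ × 588.0 mm × 291.0 K = 2620 µm.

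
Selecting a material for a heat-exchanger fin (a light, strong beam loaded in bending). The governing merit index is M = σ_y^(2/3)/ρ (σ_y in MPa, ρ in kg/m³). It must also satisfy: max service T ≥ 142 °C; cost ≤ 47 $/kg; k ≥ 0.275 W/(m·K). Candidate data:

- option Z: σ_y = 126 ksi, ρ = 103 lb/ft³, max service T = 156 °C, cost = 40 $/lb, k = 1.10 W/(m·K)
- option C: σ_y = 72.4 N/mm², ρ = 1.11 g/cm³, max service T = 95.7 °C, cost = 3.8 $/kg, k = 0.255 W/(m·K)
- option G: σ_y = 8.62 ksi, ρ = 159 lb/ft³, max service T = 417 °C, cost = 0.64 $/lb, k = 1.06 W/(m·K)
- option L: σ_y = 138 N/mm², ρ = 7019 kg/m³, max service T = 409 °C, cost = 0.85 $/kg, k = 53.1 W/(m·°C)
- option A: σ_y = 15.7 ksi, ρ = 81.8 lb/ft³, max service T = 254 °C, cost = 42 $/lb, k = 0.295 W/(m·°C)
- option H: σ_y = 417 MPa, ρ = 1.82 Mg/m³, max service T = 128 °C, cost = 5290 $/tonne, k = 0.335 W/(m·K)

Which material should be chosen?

option G

Screen on constraints: max service T ≥ 142 °C; cost ≤ 47 $/kg; k ≥ 0.275 W/(m·K). Survivors: option G, option L.
In SI units:
  option G: σ_y = 59.43 MPa, ρ = 2547 kg/m³
  option L: σ_y = 138.0 MPa, ρ = 7019 kg/m³
  option G: M = 5.98×10⁻³
  option L: M = 3.80×10⁻³
Option G ranks first.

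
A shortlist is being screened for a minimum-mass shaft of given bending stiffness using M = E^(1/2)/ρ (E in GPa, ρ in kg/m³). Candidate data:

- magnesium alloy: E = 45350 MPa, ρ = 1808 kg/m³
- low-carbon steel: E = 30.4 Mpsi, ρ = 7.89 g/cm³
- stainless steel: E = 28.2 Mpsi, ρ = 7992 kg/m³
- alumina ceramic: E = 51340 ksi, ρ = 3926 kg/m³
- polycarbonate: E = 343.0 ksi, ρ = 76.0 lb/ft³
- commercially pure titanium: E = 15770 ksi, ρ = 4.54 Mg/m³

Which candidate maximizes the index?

After converting to SI:
  magnesium alloy: E = 45.35 GPa, ρ = 1808 kg/m³
  low-carbon steel: E = 209.6 GPa, ρ = 7890 kg/m³
  stainless steel: E = 194.4 GPa, ρ = 7992 kg/m³
  alumina ceramic: E = 354.0 GPa, ρ = 3926 kg/m³
  polycarbonate: E = 2.365 GPa, ρ = 1217 kg/m³
  commercially pure titanium: E = 108.7 GPa, ρ = 4540 kg/m³
  alumina ceramic: M = 4.79×10⁻³
  magnesium alloy: M = 3.72×10⁻³
  commercially pure titanium: M = 2.30×10⁻³
  low-carbon steel: M = 1.83×10⁻³
  stainless steel: M = 1.74×10⁻³
  polycarbonate: M = 1.26×10⁻³
Highest index: alumina ceramic.

alumina ceramic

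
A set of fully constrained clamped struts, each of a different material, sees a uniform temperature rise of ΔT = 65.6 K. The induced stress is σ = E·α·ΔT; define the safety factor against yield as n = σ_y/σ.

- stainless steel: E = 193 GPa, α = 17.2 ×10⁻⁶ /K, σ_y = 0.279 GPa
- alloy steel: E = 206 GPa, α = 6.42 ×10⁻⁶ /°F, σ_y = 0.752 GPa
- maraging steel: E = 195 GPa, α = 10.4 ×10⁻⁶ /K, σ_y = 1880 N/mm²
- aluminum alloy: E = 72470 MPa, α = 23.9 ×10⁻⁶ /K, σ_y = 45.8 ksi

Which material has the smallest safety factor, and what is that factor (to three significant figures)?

stainless steel, n = 1.28

With everything in SI (GPa, ×10⁻⁶/K, MPa):
  stainless steel: E = 193.0, α = 17.2, σ_y = 279.0 → σ = 218 MPa, n = 1.28
  alloy steel: E = 206.0, α = 11.6, σ_y = 752.0 → σ = 156 MPa, n = 4.82
  maraging steel: E = 195.0, α = 10.4, σ_y = 1880 → σ = 133 MPa, n = 14.1
  aluminum alloy: E = 72.47, α = 23.9, σ_y = 315.8 → σ = 114 MPa, n = 2.78
Smallest n: stainless steel with n = 1.28.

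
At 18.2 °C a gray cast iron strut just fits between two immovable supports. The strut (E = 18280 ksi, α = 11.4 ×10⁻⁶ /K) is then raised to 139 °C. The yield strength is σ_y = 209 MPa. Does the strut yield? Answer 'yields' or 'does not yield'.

E = 18280 ksi = 126.0 GPa.
ΔT = 120.8 K. Constrained thermal stress σ = E·α·ΔT = 126.0×10³ MPa × 11.4×10⁻⁶ × 120.8 = 174 MPa (compressive).
Compare to σ_y = 209 MPa: σ < σ_y, so it does not yield.

does not yield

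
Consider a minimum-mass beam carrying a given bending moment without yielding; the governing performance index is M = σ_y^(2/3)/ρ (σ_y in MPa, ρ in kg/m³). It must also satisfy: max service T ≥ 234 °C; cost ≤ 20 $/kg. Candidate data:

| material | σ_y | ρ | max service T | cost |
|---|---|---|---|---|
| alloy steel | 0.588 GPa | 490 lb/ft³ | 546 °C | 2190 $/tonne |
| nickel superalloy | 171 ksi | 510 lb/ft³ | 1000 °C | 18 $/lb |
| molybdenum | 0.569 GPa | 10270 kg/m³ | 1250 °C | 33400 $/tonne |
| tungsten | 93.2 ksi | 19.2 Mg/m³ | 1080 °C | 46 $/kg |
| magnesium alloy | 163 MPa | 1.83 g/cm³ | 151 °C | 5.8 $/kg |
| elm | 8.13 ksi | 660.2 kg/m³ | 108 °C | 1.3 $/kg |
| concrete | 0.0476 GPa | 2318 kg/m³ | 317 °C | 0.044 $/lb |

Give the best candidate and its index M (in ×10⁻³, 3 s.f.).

Screen on constraints: max service T ≥ 234 °C; cost ≤ 20 $/kg. Survivors: alloy steel, concrete.
Putting every candidate on a common basis:
  alloy steel: σ_y = 588.0 MPa, ρ = 7849 kg/m³
  concrete: σ_y = 47.60 MPa, ρ = 2318 kg/m³
  alloy steel: M = 8.94×10⁻³
  concrete: M = 5.67×10⁻³
Alloy steel has the largest M.

alloy steel, M = 8.94×10⁻³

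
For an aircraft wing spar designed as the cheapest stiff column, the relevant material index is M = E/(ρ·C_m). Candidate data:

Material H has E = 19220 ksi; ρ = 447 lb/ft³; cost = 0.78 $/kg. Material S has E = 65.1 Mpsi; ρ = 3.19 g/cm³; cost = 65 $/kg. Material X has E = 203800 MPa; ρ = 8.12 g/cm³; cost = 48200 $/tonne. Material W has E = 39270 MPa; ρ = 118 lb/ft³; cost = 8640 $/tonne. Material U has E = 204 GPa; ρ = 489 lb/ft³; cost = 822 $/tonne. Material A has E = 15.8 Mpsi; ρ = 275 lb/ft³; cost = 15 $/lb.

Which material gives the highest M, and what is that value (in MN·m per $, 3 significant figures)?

material U, M = 31.7 MN·m per $

In SI units:
  material H: E = 132.5 GPa, ρ = 7160 kg/m³, cost = 0.7800 $/kg
  material S: E = 448.8 GPa, ρ = 3190 kg/m³, cost = 65.00 $/kg
  material X: E = 203.8 GPa, ρ = 8120 kg/m³, cost = 48.20 $/kg
  material W: E = 39.27 GPa, ρ = 1890 kg/m³, cost = 8.640 $/kg
  material U: E = 204.0 GPa, ρ = 7833 kg/m³, cost = 0.8220 $/kg
  material A: E = 108.9 GPa, ρ = 4405 kg/m³, cost = 33.07 $/kg
  material U: M = 31.7 MN·m per $
  material H: M = 23.7 MN·m per $
  material W: M = 2.40 MN·m per $
  material S: M = 2.16 MN·m per $
  material A: M = 0.748 MN·m per $
  material X: M = 0.521 MN·m per $
The maximum is for material U.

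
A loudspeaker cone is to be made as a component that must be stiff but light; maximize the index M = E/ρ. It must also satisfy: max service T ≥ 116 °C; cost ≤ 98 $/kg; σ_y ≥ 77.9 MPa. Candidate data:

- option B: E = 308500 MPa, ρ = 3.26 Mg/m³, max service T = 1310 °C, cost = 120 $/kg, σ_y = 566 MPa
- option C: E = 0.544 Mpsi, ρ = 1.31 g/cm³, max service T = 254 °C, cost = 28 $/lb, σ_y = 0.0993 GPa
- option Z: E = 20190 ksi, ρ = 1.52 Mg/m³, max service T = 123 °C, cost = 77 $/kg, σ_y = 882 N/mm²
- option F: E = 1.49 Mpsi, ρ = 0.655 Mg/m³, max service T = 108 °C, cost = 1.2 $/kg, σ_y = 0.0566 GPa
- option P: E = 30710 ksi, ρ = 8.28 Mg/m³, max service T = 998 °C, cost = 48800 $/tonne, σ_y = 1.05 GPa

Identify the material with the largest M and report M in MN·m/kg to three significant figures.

Screen on constraints: max service T ≥ 116 °C; cost ≤ 98 $/kg; σ_y ≥ 77.9 MPa. Survivors: option C, option Z, option P.
Convert each candidate to consistent units, then evaluate M:
  option C: E = 3.751 GPa, ρ = 1310 kg/m³
  option Z: E = 139.2 GPa, ρ = 1520 kg/m³
  option P: E = 211.7 GPa, ρ = 8280 kg/m³
  option Z: M = 91.6 MN·m/kg
  option P: M = 25.6 MN·m/kg
  option C: M = 2.86 MN·m/kg
Highest index: option Z.

option Z, M = 91.6 MN·m/kg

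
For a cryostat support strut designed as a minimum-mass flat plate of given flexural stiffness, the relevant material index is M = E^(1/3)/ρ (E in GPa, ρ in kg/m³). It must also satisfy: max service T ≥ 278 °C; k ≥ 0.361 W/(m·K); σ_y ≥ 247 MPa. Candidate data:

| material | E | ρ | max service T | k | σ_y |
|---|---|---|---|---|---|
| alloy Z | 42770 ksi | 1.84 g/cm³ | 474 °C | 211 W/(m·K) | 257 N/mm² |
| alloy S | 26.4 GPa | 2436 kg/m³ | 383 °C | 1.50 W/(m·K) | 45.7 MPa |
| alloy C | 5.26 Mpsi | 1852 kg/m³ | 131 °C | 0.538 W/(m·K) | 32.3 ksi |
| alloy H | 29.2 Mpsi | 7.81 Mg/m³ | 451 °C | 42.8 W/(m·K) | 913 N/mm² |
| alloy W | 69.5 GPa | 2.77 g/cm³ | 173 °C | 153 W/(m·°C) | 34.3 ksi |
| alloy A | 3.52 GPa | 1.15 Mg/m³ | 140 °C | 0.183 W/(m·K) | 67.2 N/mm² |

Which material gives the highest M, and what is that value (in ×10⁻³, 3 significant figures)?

alloy Z, M = 3.62×10⁻³

Screen on constraints: max service T ≥ 278 °C; k ≥ 0.361 W/(m·K); σ_y ≥ 247 MPa. Survivors: alloy Z, alloy H.
Convert each candidate to consistent units, then evaluate M:
  alloy Z: E = 294.9 GPa, ρ = 1840 kg/m³
  alloy H: E = 201.3 GPa, ρ = 7810 kg/m³
  alloy Z: M = 3.62×10⁻³
  alloy H: M = 0.750×10⁻³
Alloy Z has the largest M.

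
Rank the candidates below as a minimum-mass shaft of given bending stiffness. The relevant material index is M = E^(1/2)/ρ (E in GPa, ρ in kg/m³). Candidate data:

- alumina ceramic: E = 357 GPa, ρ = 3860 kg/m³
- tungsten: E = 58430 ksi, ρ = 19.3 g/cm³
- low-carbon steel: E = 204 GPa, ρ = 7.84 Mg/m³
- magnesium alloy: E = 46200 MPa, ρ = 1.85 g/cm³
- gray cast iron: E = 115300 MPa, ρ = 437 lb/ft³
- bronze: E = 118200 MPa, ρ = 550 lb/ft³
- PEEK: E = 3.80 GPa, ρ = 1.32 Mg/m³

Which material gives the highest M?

Convert each candidate to consistent units, then evaluate M:
  alumina ceramic: E = 357.0 GPa, ρ = 3860 kg/m³
  tungsten: E = 402.9 GPa, ρ = 19300 kg/m³
  low-carbon steel: E = 204.0 GPa, ρ = 7840 kg/m³
  magnesium alloy: E = 46.20 GPa, ρ = 1850 kg/m³
  gray cast iron: E = 115.3 GPa, ρ = 7000 kg/m³
  bronze: E = 118.2 GPa, ρ = 8810 kg/m³
  PEEK: E = 3.800 GPa, ρ = 1320 kg/m³
  alumina ceramic: M = 4.89×10⁻³
  magnesium alloy: M = 3.67×10⁻³
  low-carbon steel: M = 1.82×10⁻³
  gray cast iron: M = 1.53×10⁻³
  PEEK: M = 1.48×10⁻³
  bronze: M = 1.23×10⁻³
  tungsten: M = 1.04×10⁻³
The maximum is for alumina ceramic.

alumina ceramic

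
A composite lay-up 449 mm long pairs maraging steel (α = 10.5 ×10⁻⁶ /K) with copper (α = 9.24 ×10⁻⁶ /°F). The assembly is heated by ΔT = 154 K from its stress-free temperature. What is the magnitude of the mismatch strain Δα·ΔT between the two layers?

9.44×10⁻⁴

copper: α = 9.24×10⁻⁶/°F × 9/5 = 16.6×10⁻⁶/K.
Δα = |10.5 − 16.6|×10⁻⁶/K = 6.13×10⁻⁶/K.
Mismatch strain = Δα·ΔT = 6.13×10⁻⁶ × 154.0 = 9.44×10⁻⁴.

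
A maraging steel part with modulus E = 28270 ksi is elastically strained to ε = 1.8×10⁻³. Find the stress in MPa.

E = 28270 ksi = 194.9 GPa.
σ = E·ε = 194900 MPa × 1.8×10⁻³ = 351 MPa.

351 MPa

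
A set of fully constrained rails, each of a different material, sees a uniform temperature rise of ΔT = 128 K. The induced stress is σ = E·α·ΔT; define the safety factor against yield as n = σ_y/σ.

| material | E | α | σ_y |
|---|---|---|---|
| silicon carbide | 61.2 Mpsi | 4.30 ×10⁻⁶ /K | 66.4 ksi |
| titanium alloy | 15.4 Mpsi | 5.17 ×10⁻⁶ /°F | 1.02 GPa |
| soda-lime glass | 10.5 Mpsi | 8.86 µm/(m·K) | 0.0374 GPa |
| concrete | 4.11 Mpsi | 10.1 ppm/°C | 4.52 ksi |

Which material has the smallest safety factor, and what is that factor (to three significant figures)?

soda-lime glass, n = 0.456

With everything in SI (GPa, ×10⁻⁶/K, MPa):
  silicon carbide: E = 422.0, α = 4.30, σ_y = 457.8 → σ = 232 MPa, n = 1.97
  titanium alloy: E = 106.2, α = 9.31, σ_y = 1020 → σ = 126 MPa, n = 8.06
  soda-lime glass: E = 72.39, α = 8.86, σ_y = 37.40 → σ = 82.1 MPa, n = 0.456
  concrete: E = 28.34, α = 10.1, σ_y = 31.16 → σ = 36.6 MPa, n = 0.851
Smallest n: soda-lime glass with n = 0.456.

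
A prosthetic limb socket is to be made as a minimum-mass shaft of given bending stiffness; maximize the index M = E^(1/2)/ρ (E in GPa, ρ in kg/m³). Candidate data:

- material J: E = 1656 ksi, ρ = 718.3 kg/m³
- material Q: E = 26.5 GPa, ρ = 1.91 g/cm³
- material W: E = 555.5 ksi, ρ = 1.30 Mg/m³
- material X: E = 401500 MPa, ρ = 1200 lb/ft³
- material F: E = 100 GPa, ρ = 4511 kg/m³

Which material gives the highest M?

Normalizing units and computing the index:
  material J: E = 11.42 GPa, ρ = 718.3 kg/m³
  material Q: E = 26.50 GPa, ρ = 1910 kg/m³
  material W: E = 3.830 GPa, ρ = 1300 kg/m³
  material X: E = 401.5 GPa, ρ = 19220 kg/m³
  material F: E = 100.0 GPa, ρ = 4511 kg/m³
  material J: M = 4.70×10⁻³
  material Q: M = 2.70×10⁻³
  material F: M = 2.22×10⁻³
  material W: M = 1.51×10⁻³
  material X: M = 1.04×10⁻³
Material J has the largest M.

material J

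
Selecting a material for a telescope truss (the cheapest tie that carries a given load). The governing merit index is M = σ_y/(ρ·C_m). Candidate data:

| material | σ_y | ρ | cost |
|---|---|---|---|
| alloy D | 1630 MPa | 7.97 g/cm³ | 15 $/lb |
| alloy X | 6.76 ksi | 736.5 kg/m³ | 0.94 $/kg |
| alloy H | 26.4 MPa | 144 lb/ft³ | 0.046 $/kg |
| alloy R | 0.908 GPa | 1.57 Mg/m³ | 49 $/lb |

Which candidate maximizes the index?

alloy H

Normalizing units and computing the index:
  alloy D: σ_y = 1630 MPa, ρ = 7970 kg/m³, cost = 33.07 $/kg
  alloy X: σ_y = 46.61 MPa, ρ = 736.5 kg/m³, cost = 0.9400 $/kg
  alloy H: σ_y = 26.40 MPa, ρ = 2307 kg/m³, cost = 0.04600 $/kg
  alloy R: σ_y = 908.0 MPa, ρ = 1570 kg/m³, cost = 108.0 $/kg
  alloy H: M = 249 kN·m per $
  alloy X: M = 67.3 kN·m per $
  alloy D: M = 6.18 kN·m per $
  alloy R: M = 5.35 kN·m per $
Alloy H has the largest M.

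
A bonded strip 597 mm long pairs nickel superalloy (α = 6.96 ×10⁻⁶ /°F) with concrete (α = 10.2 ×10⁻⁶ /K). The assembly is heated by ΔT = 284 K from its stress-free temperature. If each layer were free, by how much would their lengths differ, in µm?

nickel superalloy: α = 6.96×10⁻⁶/°F × 9/5 = 12.5×10⁻⁶/K.
Δα = |12.5 − 10.2|×10⁻⁶/K = 2.33×10⁻⁶/K.
ΔL_mismatch = Δα·L·ΔT = 2.33×10⁻⁶ × 597.0 mm × 284.0 K = 395 µm.

395 µm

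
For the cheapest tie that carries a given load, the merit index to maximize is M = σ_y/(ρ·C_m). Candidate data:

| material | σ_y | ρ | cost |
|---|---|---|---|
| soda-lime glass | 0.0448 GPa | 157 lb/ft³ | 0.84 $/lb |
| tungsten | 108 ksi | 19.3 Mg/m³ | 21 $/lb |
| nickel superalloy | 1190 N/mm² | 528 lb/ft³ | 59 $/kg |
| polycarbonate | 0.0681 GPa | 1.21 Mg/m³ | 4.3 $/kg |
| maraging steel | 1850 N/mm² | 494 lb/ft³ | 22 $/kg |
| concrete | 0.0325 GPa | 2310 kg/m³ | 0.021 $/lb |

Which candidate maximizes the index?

After converting to SI:
  soda-lime glass: σ_y = 44.80 MPa, ρ = 2515 kg/m³, cost = 1.852 $/kg
  tungsten: σ_y = 744.6 MPa, ρ = 19300 kg/m³, cost = 46.30 $/kg
  nickel superalloy: σ_y = 1190 MPa, ρ = 8458 kg/m³, cost = 59.00 $/kg
  polycarbonate: σ_y = 68.10 MPa, ρ = 1210 kg/m³, cost = 4.300 $/kg
  maraging steel: σ_y = 1850 MPa, ρ = 7913 kg/m³, cost = 22.00 $/kg
  concrete: σ_y = 32.50 MPa, ρ = 2310 kg/m³, cost = 0.04630 $/kg
  concrete: M = 304 kN·m per $
  polycarbonate: M = 13.1 kN·m per $
  maraging steel: M = 10.6 kN·m per $
  soda-lime glass: M = 9.62 kN·m per $
  nickel superalloy: M = 2.38 kN·m per $
  tungsten: M = 0.833 kN·m per $
Concrete has the largest M.

concrete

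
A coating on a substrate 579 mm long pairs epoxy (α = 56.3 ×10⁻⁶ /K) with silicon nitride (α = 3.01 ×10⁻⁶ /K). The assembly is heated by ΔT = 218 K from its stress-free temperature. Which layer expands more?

α(epoxy) = 56.3×10⁻⁶/K vs α(silicon nitride) = 3.01×10⁻⁶/K.
Higher α expands more for the same ΔT: epoxy.

epoxy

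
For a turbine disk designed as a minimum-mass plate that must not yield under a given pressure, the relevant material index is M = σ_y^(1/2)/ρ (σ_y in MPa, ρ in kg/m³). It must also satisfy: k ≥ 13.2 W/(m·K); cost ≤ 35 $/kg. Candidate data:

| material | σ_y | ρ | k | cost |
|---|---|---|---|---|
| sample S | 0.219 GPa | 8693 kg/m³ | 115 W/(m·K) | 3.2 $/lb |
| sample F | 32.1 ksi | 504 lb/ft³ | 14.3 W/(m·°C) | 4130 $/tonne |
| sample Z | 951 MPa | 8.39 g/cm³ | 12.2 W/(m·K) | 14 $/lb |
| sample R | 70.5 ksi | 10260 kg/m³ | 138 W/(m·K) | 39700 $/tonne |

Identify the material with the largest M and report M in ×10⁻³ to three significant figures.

Screen on constraints: k ≥ 13.2 W/(m·K); cost ≤ 35 $/kg. Survivors: sample S, sample F.
In SI units:
  sample S: σ_y = 219.0 MPa, ρ = 8693 kg/m³
  sample F: σ_y = 221.3 MPa, ρ = 8073 kg/m³
  sample F: M = 1.84×10⁻³
  sample S: M = 1.70×10⁻³
The maximum is for sample F.

sample F, M = 1.84×10⁻³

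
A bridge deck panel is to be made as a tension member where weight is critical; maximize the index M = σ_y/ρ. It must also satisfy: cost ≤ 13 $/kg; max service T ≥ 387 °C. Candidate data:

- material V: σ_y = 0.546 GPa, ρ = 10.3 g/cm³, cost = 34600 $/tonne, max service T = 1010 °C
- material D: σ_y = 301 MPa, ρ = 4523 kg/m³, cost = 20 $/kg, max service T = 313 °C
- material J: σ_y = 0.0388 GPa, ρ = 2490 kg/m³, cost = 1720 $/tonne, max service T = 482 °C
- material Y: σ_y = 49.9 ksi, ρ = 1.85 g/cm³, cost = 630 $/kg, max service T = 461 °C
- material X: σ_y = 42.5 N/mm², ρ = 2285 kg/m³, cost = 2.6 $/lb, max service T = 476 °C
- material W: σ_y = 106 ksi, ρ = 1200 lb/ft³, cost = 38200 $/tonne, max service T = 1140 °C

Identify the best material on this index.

Screen on constraints: cost ≤ 13 $/kg; max service T ≥ 387 °C. Survivors: material J, material X.
Normalizing units and computing the index:
  material J: σ_y = 38.80 MPa, ρ = 2490 kg/m³
  material X: σ_y = 42.50 MPa, ρ = 2285 kg/m³
  material X: M = 18.6 kN·m/kg
  material J: M = 15.6 kN·m/kg
Material X ranks first.

material X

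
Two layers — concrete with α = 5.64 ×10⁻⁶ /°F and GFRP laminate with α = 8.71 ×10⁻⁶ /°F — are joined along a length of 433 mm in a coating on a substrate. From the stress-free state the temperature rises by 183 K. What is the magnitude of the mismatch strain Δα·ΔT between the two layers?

1.01×10⁻³

concrete: α = 5.64×10⁻⁶/°F × 9/5 = 10.2×10⁻⁶/K.
GFRP laminate: α = 8.71×10⁻⁶/°F × 9/5 = 15.7×10⁻⁶/K.
Δα = |10.2 − 15.7|×10⁻⁶/K = 5.53×10⁻⁶/K.
Mismatch strain = Δα·ΔT = 5.53×10⁻⁶ × 183.0 = 1.01×10⁻³.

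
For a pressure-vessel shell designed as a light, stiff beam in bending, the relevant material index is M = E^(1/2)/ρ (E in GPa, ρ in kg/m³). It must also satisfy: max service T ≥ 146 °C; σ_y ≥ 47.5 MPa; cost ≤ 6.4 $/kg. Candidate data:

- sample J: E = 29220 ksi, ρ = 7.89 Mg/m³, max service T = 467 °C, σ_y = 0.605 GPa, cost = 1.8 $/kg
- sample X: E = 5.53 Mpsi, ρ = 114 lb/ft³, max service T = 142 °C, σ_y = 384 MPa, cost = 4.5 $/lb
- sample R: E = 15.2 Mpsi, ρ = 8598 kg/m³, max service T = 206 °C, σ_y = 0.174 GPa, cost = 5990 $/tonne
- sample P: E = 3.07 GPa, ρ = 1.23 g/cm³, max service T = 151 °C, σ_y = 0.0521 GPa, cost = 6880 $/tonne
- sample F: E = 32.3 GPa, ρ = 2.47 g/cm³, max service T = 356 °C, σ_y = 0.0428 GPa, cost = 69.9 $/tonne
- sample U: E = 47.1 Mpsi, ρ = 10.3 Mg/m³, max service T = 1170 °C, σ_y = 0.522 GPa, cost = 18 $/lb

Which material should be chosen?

Screen on constraints: max service T ≥ 146 °C; σ_y ≥ 47.5 MPa; cost ≤ 6.4 $/kg. Survivors: sample J, sample R.
In SI units:
  sample J: E = 201.5 GPa, ρ = 7890 kg/m³
  sample R: E = 104.8 GPa, ρ = 8598 kg/m³
  sample J: M = 1.80×10⁻³
  sample R: M = 1.19×10⁻³
The maximum is for sample J.

sample J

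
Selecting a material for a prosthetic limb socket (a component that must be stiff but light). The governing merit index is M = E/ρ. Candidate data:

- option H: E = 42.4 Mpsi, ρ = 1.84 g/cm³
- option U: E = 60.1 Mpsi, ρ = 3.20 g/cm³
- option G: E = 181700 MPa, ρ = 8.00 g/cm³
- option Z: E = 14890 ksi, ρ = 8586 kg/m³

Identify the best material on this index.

After converting to SI:
  option H: E = 292.3 GPa, ρ = 1840 kg/m³
  option U: E = 414.4 GPa, ρ = 3200 kg/m³
  option G: E = 181.7 GPa, ρ = 8000 kg/m³
  option Z: E = 102.7 GPa, ρ = 8586 kg/m³
  option H: M = 159 MN·m/kg
  option U: M = 129 MN·m/kg
  option G: M = 22.7 MN·m/kg
  option Z: M = 12.0 MN·m/kg
Option H has the largest M.

option H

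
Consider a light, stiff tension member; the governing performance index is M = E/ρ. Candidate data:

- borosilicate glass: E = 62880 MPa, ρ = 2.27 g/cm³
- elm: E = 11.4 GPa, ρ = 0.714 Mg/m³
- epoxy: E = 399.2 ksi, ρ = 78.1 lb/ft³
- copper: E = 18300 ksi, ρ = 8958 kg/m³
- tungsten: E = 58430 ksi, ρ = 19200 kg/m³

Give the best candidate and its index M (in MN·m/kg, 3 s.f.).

After converting to SI:
  borosilicate glass: E = 62.88 GPa, ρ = 2270 kg/m³
  elm: E = 11.40 GPa, ρ = 714.0 kg/m³
  epoxy: E = 2.752 GPa, ρ = 1251 kg/m³
  copper: E = 126.2 GPa, ρ = 8958 kg/m³
  tungsten: E = 402.9 GPa, ρ = 19200 kg/m³
  borosilicate glass: M = 27.7 MN·m/kg
  tungsten: M = 21.0 MN·m/kg
  elm: M = 16.0 MN·m/kg
  copper: M = 14.1 MN·m/kg
  epoxy: M = 2.20 MN·m/kg
Borosilicate glass ranks first.

borosilicate glass, M = 27.7 MN·m/kg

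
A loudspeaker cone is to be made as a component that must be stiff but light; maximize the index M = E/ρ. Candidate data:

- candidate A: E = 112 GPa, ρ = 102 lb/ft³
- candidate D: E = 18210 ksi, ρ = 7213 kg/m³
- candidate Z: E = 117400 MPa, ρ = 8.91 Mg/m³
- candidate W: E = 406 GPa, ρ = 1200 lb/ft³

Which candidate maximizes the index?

candidate A

Convert each candidate to consistent units, then evaluate M:
  candidate A: E = 112.0 GPa, ρ = 1634 kg/m³
  candidate D: E = 125.6 GPa, ρ = 7213 kg/m³
  candidate Z: E = 117.4 GPa, ρ = 8910 kg/m³
  candidate W: E = 406.0 GPa, ρ = 19220 kg/m³
  candidate A: M = 68.5 MN·m/kg
  candidate W: M = 21.1 MN·m/kg
  candidate D: M = 17.4 MN·m/kg
  candidate Z: M = 13.2 MN·m/kg
Highest index: candidate A.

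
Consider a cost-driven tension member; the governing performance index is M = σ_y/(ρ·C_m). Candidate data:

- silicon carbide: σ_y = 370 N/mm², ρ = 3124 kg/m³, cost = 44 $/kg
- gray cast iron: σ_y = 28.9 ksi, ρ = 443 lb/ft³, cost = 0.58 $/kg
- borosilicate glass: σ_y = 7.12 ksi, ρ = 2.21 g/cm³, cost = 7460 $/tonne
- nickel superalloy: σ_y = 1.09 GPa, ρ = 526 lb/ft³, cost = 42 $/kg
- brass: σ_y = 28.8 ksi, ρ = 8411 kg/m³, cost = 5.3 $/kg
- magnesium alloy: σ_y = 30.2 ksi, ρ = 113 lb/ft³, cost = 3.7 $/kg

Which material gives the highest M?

Convert each candidate to consistent units, then evaluate M:
  silicon carbide: σ_y = 370.0 MPa, ρ = 3124 kg/m³, cost = 44.00 $/kg
  gray cast iron: σ_y = 199.3 MPa, ρ = 7096 kg/m³, cost = 0.5800 $/kg
  borosilicate glass: σ_y = 49.09 MPa, ρ = 2210 kg/m³, cost = 7.460 $/kg
  nickel superalloy: σ_y = 1090 MPa, ρ = 8426 kg/m³, cost = 42.00 $/kg
  brass: σ_y = 198.6 MPa, ρ = 8411 kg/m³, cost = 5.300 $/kg
  magnesium alloy: σ_y = 208.2 MPa, ρ = 1810 kg/m³, cost = 3.700 $/kg
  gray cast iron: M = 48.4 kN·m per $
  magnesium alloy: M = 31.1 kN·m per $
  brass: M = 4.45 kN·m per $
  nickel superalloy: M = 3.08 kN·m per $
  borosilicate glass: M = 2.98 kN·m per $
  silicon carbide: M = 2.69 kN·m per $
Highest index: gray cast iron.

gray cast iron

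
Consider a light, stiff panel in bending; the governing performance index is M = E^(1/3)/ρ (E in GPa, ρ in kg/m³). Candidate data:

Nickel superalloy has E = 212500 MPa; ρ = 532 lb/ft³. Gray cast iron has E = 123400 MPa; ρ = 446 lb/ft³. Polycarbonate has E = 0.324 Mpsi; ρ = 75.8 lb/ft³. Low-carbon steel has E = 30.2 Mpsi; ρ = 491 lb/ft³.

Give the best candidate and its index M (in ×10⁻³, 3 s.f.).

polycarbonate, M = 1.08×10⁻³

Normalizing units and computing the index:
  nickel superalloy: E = 212.5 GPa, ρ = 8522 kg/m³
  gray cast iron: E = 123.4 GPa, ρ = 7144 kg/m³
  polycarbonate: E = 2.234 GPa, ρ = 1214 kg/m³
  low-carbon steel: E = 208.2 GPa, ρ = 7865 kg/m³
  polycarbonate: M = 1.08×10⁻³
  low-carbon steel: M = 0.754×10⁻³
  nickel superalloy: M = 0.700×10⁻³
  gray cast iron: M = 0.697×10⁻³
The maximum is for polycarbonate.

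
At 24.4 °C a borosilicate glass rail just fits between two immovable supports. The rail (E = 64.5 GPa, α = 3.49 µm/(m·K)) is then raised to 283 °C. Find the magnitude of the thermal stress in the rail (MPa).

ΔT = 258.6 K. Constrained thermal stress σ = E·α·ΔT = 64.50×10³ MPa × 3.49×10⁻⁶ × 258.6 = 58.2 MPa (compressive).

58.2 MPa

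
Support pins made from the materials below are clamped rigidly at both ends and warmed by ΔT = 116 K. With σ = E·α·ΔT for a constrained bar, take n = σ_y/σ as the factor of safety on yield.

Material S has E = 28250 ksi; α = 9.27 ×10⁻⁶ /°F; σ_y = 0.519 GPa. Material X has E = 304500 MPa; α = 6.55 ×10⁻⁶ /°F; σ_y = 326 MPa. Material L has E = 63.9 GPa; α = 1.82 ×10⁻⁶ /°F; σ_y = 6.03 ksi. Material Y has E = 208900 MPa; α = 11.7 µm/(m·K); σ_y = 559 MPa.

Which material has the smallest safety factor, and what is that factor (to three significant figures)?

Converting E to GPa, α to ×10⁻⁶/K, σ_y to MPa, then σ and n for each:
  material S: E = 194.8, α = 16.7, σ_y = 519.0 → σ = 377 MPa, n = 1.38
  material X: E = 304.5, α = 11.8, σ_y = 326.0 → σ = 416 MPa, n = 0.783
  material L: E = 63.90, α = 3.28, σ_y = 41.58 → σ = 24.3 MPa, n = 1.71
  material Y: E = 208.9, α = 11.7, σ_y = 559.0 → σ = 284 MPa, n = 1.97
Smallest n: material X with n = 0.783.

material X, n = 0.783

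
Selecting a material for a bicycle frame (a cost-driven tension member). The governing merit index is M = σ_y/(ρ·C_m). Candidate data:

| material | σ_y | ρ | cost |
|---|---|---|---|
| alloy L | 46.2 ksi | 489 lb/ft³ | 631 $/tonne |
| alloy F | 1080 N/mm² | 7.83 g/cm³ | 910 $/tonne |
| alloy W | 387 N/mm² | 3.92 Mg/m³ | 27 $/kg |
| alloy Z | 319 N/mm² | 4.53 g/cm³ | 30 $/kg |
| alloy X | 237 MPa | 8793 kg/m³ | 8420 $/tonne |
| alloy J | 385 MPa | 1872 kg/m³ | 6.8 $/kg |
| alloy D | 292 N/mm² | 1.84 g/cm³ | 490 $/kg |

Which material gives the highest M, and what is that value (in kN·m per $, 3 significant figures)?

After converting to SI:
  alloy L: σ_y = 318.5 MPa, ρ = 7833 kg/m³, cost = 0.6310 $/kg
  alloy F: σ_y = 1080 MPa, ρ = 7830 kg/m³, cost = 0.9100 $/kg
  alloy W: σ_y = 387.0 MPa, ρ = 3920 kg/m³, cost = 27.00 $/kg
  alloy Z: σ_y = 319.0 MPa, ρ = 4530 kg/m³, cost = 30.00 $/kg
  alloy X: σ_y = 237.0 MPa, ρ = 8793 kg/m³, cost = 8.420 $/kg
  alloy J: σ_y = 385.0 MPa, ρ = 1872 kg/m³, cost = 6.800 $/kg
  alloy D: σ_y = 292.0 MPa, ρ = 1840 kg/m³, cost = 490.0 $/kg
  alloy F: M = 152 kN·m per $
  alloy L: M = 64.4 kN·m per $
  alloy J: M = 30.2 kN·m per $
  alloy W: M = 3.66 kN·m per $
  alloy X: M = 3.20 kN·m per $
  alloy Z: M = 2.35 kN·m per $
  alloy D: M = 0.324 kN·m per $
Alloy F has the largest M.

alloy F, M = 152 kN·m per $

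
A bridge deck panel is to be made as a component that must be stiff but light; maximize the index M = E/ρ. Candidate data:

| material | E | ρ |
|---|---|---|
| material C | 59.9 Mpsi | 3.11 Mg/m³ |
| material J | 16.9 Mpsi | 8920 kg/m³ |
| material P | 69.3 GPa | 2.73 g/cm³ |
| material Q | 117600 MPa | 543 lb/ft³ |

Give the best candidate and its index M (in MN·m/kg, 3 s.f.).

After converting to SI:
  material C: E = 413.0 GPa, ρ = 3110 kg/m³
  material J: E = 116.5 GPa, ρ = 8920 kg/m³
  material P: E = 69.30 GPa, ρ = 2730 kg/m³
  material Q: E = 117.6 GPa, ρ = 8698 kg/m³
  material C: M = 133 MN·m/kg
  material P: M = 25.4 MN·m/kg
  material Q: M = 13.5 MN·m/kg
  material J: M = 13.1 MN·m/kg
Highest index: material C.

material C, M = 133 MN·m/kg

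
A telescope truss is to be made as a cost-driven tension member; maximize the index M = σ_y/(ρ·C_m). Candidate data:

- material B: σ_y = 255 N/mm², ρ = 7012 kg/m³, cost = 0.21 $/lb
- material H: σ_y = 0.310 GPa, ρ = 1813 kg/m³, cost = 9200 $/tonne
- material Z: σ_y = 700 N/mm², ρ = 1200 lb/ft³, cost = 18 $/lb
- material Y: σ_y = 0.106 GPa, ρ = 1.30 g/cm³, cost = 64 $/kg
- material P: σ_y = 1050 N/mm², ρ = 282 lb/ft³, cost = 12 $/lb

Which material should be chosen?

material B

After converting to SI:
  material B: σ_y = 255.0 MPa, ρ = 7012 kg/m³, cost = 0.4630 $/kg
  material H: σ_y = 310.0 MPa, ρ = 1813 kg/m³, cost = 9.200 $/kg
  material Z: σ_y = 700.0 MPa, ρ = 19220 kg/m³, cost = 39.68 $/kg
  material Y: σ_y = 106.0 MPa, ρ = 1300 kg/m³, cost = 64.00 $/kg
  material P: σ_y = 1050 MPa, ρ = 4517 kg/m³, cost = 26.46 $/kg
  material B: M = 78.6 kN·m per $
  material H: M = 18.6 kN·m per $
  material P: M = 8.79 kN·m per $
  material Y: M = 1.27 kN·m per $
  material Z: M = 0.918 kN·m per $
Highest index: material B.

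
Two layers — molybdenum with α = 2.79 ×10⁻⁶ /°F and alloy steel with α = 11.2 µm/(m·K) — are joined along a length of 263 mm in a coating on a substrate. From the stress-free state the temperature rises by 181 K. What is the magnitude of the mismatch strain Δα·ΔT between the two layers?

molybdenum: α = 2.79×10⁻⁶/°F × 9/5 = 5.02×10⁻⁶/K.
Δα = |5.02 − 11.2|×10⁻⁶/K = 6.18×10⁻⁶/K.
Mismatch strain = Δα·ΔT = 6.18×10⁻⁶ × 181.0 = 1.12×10⁻³.

1.12×10⁻³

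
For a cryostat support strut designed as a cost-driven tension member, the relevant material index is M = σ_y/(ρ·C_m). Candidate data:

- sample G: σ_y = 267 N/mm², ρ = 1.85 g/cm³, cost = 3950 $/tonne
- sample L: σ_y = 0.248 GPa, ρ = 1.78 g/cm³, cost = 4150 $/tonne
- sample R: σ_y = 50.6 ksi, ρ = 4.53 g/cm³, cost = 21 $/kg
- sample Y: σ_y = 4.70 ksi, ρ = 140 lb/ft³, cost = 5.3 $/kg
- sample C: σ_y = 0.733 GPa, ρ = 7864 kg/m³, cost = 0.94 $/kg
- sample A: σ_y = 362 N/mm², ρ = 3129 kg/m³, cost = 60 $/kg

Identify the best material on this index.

In SI units:
  sample G: σ_y = 267.0 MPa, ρ = 1850 kg/m³, cost = 3.950 $/kg
  sample L: σ_y = 248.0 MPa, ρ = 1780 kg/m³, cost = 4.150 $/kg
  sample R: σ_y = 348.9 MPa, ρ = 4530 kg/m³, cost = 21.00 $/kg
  sample Y: σ_y = 32.41 MPa, ρ = 2243 kg/m³, cost = 5.300 $/kg
  sample C: σ_y = 733.0 MPa, ρ = 7864 kg/m³, cost = 0.9400 $/kg
  sample A: σ_y = 362.0 MPa, ρ = 3129 kg/m³, cost = 60.00 $/kg
  sample C: M = 99.2 kN·m per $
  sample G: M = 36.5 kN·m per $
  sample L: M = 33.6 kN·m per $
  sample R: M = 3.67 kN·m per $
  sample Y: M = 2.73 kN·m per $
  sample A: M = 1.93 kN·m per $
The maximum is for sample C.

sample C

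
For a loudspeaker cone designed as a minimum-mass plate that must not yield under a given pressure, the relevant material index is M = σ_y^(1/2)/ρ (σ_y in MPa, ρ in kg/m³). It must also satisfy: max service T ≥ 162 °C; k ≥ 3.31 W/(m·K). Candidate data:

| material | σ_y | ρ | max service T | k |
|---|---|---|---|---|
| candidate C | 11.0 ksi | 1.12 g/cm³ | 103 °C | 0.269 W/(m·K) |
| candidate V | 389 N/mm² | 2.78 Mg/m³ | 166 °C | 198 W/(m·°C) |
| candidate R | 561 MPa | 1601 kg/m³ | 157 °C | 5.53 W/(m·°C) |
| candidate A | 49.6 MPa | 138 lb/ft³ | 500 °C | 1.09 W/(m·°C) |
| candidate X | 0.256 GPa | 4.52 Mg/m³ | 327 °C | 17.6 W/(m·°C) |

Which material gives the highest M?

candidate V

Screen on constraints: max service T ≥ 162 °C; k ≥ 3.31 W/(m·K). Survivors: candidate V, candidate X.
Putting every candidate on a common basis:
  candidate V: σ_y = 389.0 MPa, ρ = 2780 kg/m³
  candidate X: σ_y = 256.0 MPa, ρ = 4520 kg/m³
  candidate V: M = 7.09×10⁻³
  candidate X: M = 3.54×10⁻³
Candidate V has the largest M.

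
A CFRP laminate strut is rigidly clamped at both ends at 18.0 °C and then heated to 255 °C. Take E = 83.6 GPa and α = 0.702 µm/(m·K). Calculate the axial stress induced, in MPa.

ΔT = 237.0 K. Constrained thermal stress σ = E·α·ΔT = 83.60×10³ MPa × 0.702×10⁻⁶ × 237.0 = 13.9 MPa (compressive).

13.9 MPa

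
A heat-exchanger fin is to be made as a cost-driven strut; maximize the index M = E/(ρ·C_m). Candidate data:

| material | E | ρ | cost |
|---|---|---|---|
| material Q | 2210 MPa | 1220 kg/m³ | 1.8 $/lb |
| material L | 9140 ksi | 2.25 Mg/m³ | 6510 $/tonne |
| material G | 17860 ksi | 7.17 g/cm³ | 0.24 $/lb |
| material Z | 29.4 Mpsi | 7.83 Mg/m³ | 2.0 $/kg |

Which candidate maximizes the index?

material G

Convert each candidate to consistent units, then evaluate M:
  material Q: E = 2.210 GPa, ρ = 1220 kg/m³, cost = 3.968 $/kg
  material L: E = 63.02 GPa, ρ = 2250 kg/m³, cost = 6.510 $/kg
  material G: E = 123.1 GPa, ρ = 7170 kg/m³, cost = 0.5291 $/kg
  material Z: E = 202.7 GPa, ρ = 7830 kg/m³, cost = 2.000 $/kg
  material G: M = 32.5 MN·m per $
  material Z: M = 12.9 MN·m per $
  material L: M = 4.30 MN·m per $
  material Q: M = 0.456 MN·m per $
Highest index: material G.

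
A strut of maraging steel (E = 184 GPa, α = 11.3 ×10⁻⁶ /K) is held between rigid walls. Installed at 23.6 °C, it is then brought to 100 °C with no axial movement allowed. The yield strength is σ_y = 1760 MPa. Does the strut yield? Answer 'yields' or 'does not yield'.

ΔT = 76.40 K. Constrained thermal stress σ = E·α·ΔT = 184.0×10³ MPa × 11.3×10⁻⁶ × 76.40 = 159 MPa (compressive).
Compare to σ_y = 1760 MPa: σ < σ_y, so it does not yield.

does not yield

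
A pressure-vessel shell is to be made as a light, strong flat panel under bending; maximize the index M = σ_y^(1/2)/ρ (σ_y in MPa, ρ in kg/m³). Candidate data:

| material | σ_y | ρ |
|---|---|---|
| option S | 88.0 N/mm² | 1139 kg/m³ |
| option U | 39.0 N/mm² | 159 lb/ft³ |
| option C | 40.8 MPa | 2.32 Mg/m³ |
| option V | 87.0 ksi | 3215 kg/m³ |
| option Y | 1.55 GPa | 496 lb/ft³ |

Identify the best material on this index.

option S

In SI units:
  option S: σ_y = 88.00 MPa, ρ = 1139 kg/m³
  option U: σ_y = 39.00 MPa, ρ = 2547 kg/m³
  option C: σ_y = 40.80 MPa, ρ = 2320 kg/m³
  option V: σ_y = 599.8 MPa, ρ = 3215 kg/m³
  option Y: σ_y = 1550 MPa, ρ = 7945 kg/m³
  option S: M = 8.24×10⁻³
  option V: M = 7.62×10⁻³
  option Y: M = 4.96×10⁻³
  option C: M = 2.75×10⁻³
  option U: M = 2.45×10⁻³
The maximum is for option S.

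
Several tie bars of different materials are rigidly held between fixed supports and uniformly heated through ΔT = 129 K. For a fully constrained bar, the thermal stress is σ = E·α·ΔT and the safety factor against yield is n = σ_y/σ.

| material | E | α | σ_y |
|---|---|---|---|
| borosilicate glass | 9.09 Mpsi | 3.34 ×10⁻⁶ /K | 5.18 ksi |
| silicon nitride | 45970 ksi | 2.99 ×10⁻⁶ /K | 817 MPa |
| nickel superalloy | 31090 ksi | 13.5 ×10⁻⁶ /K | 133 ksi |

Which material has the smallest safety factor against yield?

borosilicate glass

Per material, after unit conversion:
  borosilicate glass: E = 62.67, α = 3.34, σ_y = 35.71 → σ = 27.0 MPa, n = 1.32
  silicon nitride: E = 317.0, α = 2.99, σ_y = 817.0 → σ = 122 MPa, n = 6.68
  nickel superalloy: E = 214.4, α = 13.5, σ_y = 917.0 → σ = 373 MPa, n = 2.46
The minimum is borosilicate glass at n = 1.32.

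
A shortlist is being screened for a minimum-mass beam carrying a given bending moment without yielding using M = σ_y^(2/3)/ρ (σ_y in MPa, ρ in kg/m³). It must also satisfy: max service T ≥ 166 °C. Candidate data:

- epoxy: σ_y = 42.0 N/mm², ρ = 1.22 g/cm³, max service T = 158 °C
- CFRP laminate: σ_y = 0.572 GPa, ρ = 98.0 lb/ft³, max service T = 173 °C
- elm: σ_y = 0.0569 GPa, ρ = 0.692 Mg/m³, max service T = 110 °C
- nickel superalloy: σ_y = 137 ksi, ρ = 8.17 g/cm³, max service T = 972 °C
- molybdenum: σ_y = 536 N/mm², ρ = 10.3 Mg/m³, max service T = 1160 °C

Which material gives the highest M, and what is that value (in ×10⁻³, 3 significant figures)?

CFRP laminate, M = 43.9×10⁻³

Screen on constraints: max service T ≥ 166 °C. Survivors: CFRP laminate, nickel superalloy, molybdenum.
Putting every candidate on a common basis:
  CFRP laminate: σ_y = 572.0 MPa, ρ = 1570 kg/m³
  nickel superalloy: σ_y = 944.6 MPa, ρ = 8170 kg/m³
  molybdenum: σ_y = 536.0 MPa, ρ = 10300 kg/m³
  CFRP laminate: M = 43.9×10⁻³
  nickel superalloy: M = 11.8×10⁻³
  molybdenum: M = 6.41×10⁻³
Highest index: CFRP laminate.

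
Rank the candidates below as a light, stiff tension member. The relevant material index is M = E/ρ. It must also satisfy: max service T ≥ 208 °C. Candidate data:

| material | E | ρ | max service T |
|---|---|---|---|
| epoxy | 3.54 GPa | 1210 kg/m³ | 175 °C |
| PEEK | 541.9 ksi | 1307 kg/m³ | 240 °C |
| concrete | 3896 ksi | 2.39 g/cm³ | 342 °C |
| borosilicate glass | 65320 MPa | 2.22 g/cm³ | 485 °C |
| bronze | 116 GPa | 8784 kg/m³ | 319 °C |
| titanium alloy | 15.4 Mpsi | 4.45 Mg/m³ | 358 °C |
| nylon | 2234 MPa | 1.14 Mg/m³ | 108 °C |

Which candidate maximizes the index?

borosilicate glass

Screen on constraints: max service T ≥ 208 °C. Survivors: PEEK, concrete, borosilicate glass, bronze, titanium alloy.
Putting every candidate on a common basis:
  PEEK: E = 3.736 GPa, ρ = 1307 kg/m³
  concrete: E = 26.86 GPa, ρ = 2390 kg/m³
  borosilicate glass: E = 65.32 GPa, ρ = 2220 kg/m³
  bronze: E = 116.0 GPa, ρ = 8784 kg/m³
  titanium alloy: E = 106.2 GPa, ρ = 4450 kg/m³
  borosilicate glass: M = 29.4 MN·m/kg
  titanium alloy: M = 23.9 MN·m/kg
  bronze: M = 13.2 MN·m/kg
  concrete: M = 11.2 MN·m/kg
  PEEK: M = 2.86 MN·m/kg
Borosilicate glass ranks first.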